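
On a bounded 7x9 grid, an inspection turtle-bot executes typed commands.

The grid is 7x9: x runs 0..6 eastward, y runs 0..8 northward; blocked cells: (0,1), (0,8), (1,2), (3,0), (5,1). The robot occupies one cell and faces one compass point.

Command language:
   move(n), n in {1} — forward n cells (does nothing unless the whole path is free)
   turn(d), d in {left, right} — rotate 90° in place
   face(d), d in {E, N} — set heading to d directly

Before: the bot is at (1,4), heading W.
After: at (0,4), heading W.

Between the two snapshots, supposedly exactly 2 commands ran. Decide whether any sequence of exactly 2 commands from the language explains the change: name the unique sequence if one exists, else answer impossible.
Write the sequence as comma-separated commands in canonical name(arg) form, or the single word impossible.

key: heading stays W — no command in the sequence turns
t0: at (1,4), heading W
step 1 (move(1)): at (0,4), heading W
step 2 (move(1)): at (0,4), heading W
uniquely the one of 25 2-step routes that fits.

move(1), move(1)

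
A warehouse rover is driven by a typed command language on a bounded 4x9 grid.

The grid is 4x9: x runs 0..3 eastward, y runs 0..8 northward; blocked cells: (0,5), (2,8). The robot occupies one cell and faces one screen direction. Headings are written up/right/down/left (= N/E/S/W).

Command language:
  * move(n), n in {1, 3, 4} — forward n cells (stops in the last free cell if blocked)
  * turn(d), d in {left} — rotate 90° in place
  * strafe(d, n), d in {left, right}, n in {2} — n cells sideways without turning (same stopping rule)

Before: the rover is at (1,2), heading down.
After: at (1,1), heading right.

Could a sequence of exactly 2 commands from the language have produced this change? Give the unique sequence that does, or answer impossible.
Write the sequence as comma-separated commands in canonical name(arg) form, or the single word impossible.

move(1), turn(left)

key: cell and facing (now E) both changed — the 2 commands mix motion and turning
begin: at (1,2), heading down
step 1 (move(1)): at (1,1), heading down
step 2 (turn(left)): at (1,1), heading right
all 36 alternatives checked — unique.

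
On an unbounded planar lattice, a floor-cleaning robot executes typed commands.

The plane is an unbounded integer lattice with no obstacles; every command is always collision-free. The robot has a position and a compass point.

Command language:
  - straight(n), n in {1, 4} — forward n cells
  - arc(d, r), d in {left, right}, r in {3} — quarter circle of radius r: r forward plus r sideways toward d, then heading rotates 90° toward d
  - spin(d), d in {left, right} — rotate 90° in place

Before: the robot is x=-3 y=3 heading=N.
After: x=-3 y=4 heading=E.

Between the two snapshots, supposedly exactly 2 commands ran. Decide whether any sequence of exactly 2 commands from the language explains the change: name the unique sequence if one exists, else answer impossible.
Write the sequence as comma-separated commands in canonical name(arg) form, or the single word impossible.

straight(1), spin(right)

key: cell and facing (now E) both changed — the 2 commands mix motion and turning
start: x=-3 y=3 heading=N
[1] after straight(1): x=-3 y=4 heading=N
[2] after spin(right): x=-3 y=4 heading=E
uniquely the one of 36 2-step routes that fits.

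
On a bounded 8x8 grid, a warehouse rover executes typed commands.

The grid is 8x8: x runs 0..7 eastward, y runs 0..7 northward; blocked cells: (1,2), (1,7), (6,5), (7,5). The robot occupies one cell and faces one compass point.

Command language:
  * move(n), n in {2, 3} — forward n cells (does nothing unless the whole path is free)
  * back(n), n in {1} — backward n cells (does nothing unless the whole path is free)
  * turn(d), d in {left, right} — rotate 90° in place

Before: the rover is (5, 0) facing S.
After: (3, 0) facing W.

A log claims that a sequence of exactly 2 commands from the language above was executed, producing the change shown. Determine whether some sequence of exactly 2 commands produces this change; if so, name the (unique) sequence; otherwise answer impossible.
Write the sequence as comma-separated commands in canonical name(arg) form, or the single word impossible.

turn(right), move(2)

key: position moved to (3,0) AND the heading swung to W — translation plus rotation needed
t0: (5, 0) facing S
1. turn(right) → (5, 0) facing W
2. move(2) → (3, 0) facing W
no rival 2-sequence matches.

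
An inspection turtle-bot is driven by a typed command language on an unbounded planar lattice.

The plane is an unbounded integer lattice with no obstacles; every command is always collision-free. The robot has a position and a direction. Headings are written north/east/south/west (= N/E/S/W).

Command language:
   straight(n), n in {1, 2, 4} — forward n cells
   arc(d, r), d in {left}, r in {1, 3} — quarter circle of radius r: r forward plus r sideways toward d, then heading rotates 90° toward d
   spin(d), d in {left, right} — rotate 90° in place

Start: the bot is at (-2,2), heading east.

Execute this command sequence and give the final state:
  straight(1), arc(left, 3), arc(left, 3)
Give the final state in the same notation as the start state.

at (-1,8), heading west

t0: at (-2,2), heading east
[1] after straight(1): at (-1,2), heading east
[2] after arc(left, 3): at (2,5), heading north
[3] after arc(left, 3): at (-1,8), heading west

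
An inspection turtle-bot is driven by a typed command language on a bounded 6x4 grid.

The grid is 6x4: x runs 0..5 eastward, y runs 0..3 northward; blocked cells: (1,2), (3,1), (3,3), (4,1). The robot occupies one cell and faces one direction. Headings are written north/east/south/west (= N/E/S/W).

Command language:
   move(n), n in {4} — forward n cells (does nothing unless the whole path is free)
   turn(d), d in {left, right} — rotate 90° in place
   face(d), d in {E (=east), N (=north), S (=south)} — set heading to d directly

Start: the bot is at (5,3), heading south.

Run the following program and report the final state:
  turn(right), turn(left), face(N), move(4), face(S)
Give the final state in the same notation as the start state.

t0: at (5,3), heading south
[1] after turn(right): at (5,3), heading west
[2] after turn(left): at (5,3), heading south
[3] after face(N): at (5,3), heading north
[4] after move(4): at (5,3), heading north
[5] after face(S): at (5,3), heading south

at (5,3), heading south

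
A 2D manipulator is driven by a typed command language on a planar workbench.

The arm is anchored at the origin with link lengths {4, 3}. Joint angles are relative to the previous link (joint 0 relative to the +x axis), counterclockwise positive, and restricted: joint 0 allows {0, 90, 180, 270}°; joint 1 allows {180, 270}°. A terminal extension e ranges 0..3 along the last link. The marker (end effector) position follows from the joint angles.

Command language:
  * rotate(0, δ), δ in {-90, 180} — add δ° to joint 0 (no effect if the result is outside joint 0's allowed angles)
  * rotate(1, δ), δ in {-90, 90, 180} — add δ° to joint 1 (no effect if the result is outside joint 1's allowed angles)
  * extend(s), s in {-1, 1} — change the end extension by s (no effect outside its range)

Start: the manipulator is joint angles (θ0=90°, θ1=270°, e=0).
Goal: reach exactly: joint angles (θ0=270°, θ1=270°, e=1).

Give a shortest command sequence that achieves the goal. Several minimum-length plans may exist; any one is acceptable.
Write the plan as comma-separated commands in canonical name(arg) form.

t0: joint angles (θ0=90°, θ1=270°, e=0)
1. rotate(0, 180) → joint angles (θ0=270°, θ1=270°, e=0)
2. extend(1) → joint angles (θ0=270°, θ1=270°, e=1)
nothing shorter than 2 reaches the goal.

rotate(0, 180), extend(1)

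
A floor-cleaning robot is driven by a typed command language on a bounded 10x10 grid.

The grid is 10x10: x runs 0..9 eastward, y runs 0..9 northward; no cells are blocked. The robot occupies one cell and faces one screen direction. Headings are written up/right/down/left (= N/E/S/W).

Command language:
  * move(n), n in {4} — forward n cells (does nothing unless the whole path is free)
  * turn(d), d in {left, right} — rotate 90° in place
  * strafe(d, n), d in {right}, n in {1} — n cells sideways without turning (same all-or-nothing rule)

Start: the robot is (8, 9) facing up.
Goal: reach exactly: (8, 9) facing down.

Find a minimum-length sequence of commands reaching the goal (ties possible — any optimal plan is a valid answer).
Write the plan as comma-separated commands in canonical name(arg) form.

turn(right), turn(right)

from: (8, 9) facing up
t=1 turn(right) ⇒ (8, 9) facing right
t=2 turn(right) ⇒ (8, 9) facing down
no 1-step plan works, so 2 is optimal.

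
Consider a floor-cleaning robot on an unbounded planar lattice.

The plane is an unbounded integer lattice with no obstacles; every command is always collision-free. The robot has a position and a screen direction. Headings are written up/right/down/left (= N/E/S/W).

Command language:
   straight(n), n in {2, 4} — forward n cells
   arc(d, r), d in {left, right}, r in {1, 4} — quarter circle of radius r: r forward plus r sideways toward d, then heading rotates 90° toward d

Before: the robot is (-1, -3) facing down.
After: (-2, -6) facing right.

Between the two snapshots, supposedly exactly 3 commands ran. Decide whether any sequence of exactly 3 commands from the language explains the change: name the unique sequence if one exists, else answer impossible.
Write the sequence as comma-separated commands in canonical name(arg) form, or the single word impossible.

key: position moved to (-2,-6) AND the heading swung to E — translation plus rotation needed
from: (-1, -3) facing down
[1] after arc(right, 1): (-2, -4) facing left
[2] after arc(left, 1): (-3, -5) facing down
[3] after arc(left, 1): (-2, -6) facing right
no other 3-command option fits: unique.

arc(right, 1), arc(left, 1), arc(left, 1)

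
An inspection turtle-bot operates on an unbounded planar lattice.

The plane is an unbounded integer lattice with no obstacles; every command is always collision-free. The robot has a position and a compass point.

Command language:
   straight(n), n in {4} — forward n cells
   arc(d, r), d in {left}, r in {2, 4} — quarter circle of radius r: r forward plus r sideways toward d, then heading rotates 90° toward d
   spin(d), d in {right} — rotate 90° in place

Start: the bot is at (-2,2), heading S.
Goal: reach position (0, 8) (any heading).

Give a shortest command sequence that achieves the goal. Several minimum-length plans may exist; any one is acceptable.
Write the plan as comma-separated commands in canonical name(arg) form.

arc(left, 2), arc(left, 4), arc(left, 4)

initial: at (-2,2), heading S
step 1 (arc(left, 2)): at (0,0), heading E
step 2 (arc(left, 4)): at (4,4), heading N
step 3 (arc(left, 4)): at (0,8), heading W
shorter routes all fall short; 3 is best.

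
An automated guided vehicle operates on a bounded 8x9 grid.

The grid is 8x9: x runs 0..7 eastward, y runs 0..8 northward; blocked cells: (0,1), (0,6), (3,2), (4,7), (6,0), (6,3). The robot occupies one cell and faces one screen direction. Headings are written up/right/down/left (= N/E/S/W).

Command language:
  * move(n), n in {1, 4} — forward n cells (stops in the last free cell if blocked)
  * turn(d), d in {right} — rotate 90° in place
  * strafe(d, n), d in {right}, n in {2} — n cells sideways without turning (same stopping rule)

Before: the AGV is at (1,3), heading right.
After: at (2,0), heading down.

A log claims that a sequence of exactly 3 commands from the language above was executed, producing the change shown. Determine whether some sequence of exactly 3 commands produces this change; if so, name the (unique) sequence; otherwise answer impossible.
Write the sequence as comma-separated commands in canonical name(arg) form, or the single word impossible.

move(1), turn(right), move(4)

key: position moved to (2,0) AND the heading swung to S — translation plus rotation needed
from: at (1,3), heading right
[1] after move(1): at (2,3), heading right
[2] after turn(right): at (2,3), heading down
[3] after move(4): at (2,0), heading down
no other 3-command option fits: unique.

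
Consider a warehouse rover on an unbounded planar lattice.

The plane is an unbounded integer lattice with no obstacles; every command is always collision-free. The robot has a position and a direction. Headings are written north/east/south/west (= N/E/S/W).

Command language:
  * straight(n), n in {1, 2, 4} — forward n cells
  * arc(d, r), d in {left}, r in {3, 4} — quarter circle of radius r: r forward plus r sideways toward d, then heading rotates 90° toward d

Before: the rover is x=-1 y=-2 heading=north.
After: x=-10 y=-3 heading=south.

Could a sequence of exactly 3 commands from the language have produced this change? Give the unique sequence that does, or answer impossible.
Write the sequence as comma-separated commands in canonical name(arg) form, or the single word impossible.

key: cell and facing (now S) both changed — the 3 commands mix motion and turning
start: x=-1 y=-2 heading=north
step 1 (arc(left, 3)): x=-4 y=1 heading=west
step 2 (straight(2)): x=-6 y=1 heading=west
step 3 (arc(left, 4)): x=-10 y=-3 heading=south
all 125 alternatives checked — unique.

arc(left, 3), straight(2), arc(left, 4)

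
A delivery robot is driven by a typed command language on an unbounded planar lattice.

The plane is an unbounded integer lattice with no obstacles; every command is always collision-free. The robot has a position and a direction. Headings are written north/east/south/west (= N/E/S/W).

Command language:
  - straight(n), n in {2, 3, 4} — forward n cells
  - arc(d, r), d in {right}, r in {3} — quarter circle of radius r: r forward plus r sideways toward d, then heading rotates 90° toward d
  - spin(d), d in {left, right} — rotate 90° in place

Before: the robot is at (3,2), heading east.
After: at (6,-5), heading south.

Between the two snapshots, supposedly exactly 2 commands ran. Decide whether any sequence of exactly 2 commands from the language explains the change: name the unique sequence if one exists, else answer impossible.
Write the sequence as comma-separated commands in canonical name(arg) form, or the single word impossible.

arc(right, 3), straight(4)

key: cell and facing (now S) both changed — the 2 commands mix motion and turning
start: at (3,2), heading east
step 1 (arc(right, 3)): at (6,-1), heading south
step 2 (straight(4)): at (6,-5), heading south
uniquely the one of 36 2-step routes that fits.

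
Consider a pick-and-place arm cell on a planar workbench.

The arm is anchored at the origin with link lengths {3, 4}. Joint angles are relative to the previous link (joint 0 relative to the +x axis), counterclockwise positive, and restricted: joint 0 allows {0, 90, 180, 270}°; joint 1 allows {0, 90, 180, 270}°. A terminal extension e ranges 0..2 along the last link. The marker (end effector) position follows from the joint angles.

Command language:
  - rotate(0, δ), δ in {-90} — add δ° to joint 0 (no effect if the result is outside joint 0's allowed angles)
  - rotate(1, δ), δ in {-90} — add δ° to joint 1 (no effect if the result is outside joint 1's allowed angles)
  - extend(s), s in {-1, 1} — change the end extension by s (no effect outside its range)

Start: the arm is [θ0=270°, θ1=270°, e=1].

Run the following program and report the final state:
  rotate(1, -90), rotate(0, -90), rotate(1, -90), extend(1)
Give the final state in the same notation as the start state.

from: [θ0=270°, θ1=270°, e=1]
[1] after rotate(1, -90): [θ0=270°, θ1=180°, e=1]
[2] after rotate(0, -90): [θ0=180°, θ1=180°, e=1]
[3] after rotate(1, -90): [θ0=180°, θ1=90°, e=1]
[4] after extend(1): [θ0=180°, θ1=90°, e=2]

[θ0=180°, θ1=90°, e=2]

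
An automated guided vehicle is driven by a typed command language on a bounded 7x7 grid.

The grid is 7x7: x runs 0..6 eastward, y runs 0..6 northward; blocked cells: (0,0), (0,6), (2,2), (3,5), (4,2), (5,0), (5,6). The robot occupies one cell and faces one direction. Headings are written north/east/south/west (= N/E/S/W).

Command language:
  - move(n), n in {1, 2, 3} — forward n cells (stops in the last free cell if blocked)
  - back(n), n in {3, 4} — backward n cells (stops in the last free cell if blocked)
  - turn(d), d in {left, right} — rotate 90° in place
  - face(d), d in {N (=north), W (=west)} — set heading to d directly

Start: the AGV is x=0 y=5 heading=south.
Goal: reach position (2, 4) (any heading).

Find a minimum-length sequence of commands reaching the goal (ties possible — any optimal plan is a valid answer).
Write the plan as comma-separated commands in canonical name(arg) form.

move(1), turn(left), move(2)

initial: x=0 y=5 heading=south
[1] after move(1): x=0 y=4 heading=south
[2] after turn(left): x=0 y=4 heading=east
[3] after move(2): x=2 y=4 heading=east
minimal: 3 command(s), checked below 3.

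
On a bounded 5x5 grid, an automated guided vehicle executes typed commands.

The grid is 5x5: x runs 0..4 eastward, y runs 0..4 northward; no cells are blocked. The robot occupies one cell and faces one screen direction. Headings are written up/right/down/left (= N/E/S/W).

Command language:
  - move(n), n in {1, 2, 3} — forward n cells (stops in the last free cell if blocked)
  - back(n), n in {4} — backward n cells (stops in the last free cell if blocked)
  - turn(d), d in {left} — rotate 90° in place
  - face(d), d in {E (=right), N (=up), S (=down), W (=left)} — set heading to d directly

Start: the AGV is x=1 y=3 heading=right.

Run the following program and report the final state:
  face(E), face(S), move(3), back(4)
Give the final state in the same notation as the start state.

initial: x=1 y=3 heading=right
step 1 (face(E)): x=1 y=3 heading=right
step 2 (face(S)): x=1 y=3 heading=down
step 3 (move(3)): x=1 y=0 heading=down
step 4 (back(4)): x=1 y=4 heading=down

x=1 y=4 heading=down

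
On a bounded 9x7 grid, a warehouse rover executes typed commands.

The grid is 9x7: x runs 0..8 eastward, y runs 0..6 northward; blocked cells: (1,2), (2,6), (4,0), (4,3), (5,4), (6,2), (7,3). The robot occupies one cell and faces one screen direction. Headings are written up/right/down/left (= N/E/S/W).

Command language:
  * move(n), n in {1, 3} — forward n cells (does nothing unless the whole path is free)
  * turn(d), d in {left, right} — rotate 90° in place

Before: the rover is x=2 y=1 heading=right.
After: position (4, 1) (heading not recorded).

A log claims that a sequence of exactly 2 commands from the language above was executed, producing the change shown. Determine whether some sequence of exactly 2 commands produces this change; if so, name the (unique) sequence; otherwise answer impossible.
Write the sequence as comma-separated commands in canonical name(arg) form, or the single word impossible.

move(1), move(1)

from: x=2 y=1 heading=right
t=1 move(1) ⇒ x=3 y=1 heading=right
t=2 move(1) ⇒ x=4 y=1 heading=right
no other 2-command option fits: unique.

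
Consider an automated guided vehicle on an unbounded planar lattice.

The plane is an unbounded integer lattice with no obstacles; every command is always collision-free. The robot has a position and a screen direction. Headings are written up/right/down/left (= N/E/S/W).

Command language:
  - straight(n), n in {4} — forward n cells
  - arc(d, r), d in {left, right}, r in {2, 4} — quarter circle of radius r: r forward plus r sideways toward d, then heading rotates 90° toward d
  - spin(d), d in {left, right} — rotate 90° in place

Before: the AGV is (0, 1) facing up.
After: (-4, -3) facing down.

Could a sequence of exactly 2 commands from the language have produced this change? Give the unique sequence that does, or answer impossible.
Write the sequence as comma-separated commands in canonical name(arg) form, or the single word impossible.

spin(left), arc(left, 4)

key: cell and facing (now S) both changed — the 2 commands mix motion and turning
from: (0, 1) facing up
[1] after spin(left): (0, 1) facing left
[2] after arc(left, 4): (-4, -3) facing down
all 49 alternatives checked — unique.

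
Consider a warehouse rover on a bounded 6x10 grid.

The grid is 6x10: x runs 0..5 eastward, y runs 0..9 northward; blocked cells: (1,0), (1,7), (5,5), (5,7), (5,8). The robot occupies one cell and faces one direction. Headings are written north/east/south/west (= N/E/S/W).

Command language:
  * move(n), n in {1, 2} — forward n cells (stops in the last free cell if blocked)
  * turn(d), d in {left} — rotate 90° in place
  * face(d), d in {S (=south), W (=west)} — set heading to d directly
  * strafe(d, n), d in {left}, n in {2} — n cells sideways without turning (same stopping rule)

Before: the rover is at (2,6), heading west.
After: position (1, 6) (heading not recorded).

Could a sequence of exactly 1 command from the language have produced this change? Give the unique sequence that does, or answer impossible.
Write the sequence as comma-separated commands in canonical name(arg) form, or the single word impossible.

t0: at (2,6), heading west
[1] after move(1): at (1,6), heading west
uniquely the one of 6 1-step routes that fits.

move(1)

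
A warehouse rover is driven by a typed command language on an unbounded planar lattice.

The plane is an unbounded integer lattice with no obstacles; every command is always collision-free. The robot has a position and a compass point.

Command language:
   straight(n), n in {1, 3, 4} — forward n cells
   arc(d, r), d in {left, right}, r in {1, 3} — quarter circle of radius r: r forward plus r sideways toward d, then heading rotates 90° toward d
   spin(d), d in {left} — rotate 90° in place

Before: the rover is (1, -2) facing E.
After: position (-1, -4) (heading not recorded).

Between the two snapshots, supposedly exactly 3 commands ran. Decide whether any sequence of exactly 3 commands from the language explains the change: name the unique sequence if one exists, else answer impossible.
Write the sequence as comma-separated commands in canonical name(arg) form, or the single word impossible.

key: order matters: swapping arc(left, 1) and arc(left, 3) lands elsewhere
initial: (1, -2) facing E
1. arc(left, 1) → (2, -1) facing N
2. spin(left) → (2, -1) facing W
3. arc(left, 3) → (-1, -4) facing S
uniquely the one of 512 3-step routes that fits.

arc(left, 1), spin(left), arc(left, 3)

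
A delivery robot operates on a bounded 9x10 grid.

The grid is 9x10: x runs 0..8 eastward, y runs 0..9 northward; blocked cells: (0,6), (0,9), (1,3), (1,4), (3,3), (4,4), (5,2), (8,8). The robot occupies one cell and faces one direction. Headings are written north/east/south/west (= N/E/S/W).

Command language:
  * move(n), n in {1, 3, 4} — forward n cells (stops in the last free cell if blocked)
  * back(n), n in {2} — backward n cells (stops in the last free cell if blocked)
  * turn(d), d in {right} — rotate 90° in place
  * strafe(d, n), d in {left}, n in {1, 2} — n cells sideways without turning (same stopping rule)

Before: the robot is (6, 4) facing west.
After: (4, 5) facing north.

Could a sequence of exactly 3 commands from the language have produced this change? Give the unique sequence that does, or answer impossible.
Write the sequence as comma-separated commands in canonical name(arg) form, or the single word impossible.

key: order matters: swapping turn(right) and strafe(left, 2) lands elsewhere
initial: (6, 4) facing west
t=1 turn(right) ⇒ (6, 4) facing north
t=2 move(1) ⇒ (6, 5) facing north
t=3 strafe(left, 2) ⇒ (4, 5) facing north
no other 3-command option fits: unique.

turn(right), move(1), strafe(left, 2)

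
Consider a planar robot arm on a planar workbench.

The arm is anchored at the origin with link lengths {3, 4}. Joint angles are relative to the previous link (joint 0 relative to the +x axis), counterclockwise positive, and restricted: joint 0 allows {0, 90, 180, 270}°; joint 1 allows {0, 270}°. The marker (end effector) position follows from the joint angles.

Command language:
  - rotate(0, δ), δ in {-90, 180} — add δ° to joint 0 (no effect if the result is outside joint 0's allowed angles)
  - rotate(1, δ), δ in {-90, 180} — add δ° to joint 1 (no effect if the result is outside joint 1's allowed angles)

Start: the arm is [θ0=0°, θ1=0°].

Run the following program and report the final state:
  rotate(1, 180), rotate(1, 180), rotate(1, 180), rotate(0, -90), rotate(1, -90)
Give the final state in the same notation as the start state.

[θ0=270°, θ1=270°]

initial: [θ0=0°, θ1=0°]
1. rotate(1, 180) → [θ0=0°, θ1=0°]
2. rotate(1, 180) → [θ0=0°, θ1=0°]
3. rotate(1, 180) → [θ0=0°, θ1=0°]
4. rotate(0, -90) → [θ0=270°, θ1=0°]
5. rotate(1, -90) → [θ0=270°, θ1=270°]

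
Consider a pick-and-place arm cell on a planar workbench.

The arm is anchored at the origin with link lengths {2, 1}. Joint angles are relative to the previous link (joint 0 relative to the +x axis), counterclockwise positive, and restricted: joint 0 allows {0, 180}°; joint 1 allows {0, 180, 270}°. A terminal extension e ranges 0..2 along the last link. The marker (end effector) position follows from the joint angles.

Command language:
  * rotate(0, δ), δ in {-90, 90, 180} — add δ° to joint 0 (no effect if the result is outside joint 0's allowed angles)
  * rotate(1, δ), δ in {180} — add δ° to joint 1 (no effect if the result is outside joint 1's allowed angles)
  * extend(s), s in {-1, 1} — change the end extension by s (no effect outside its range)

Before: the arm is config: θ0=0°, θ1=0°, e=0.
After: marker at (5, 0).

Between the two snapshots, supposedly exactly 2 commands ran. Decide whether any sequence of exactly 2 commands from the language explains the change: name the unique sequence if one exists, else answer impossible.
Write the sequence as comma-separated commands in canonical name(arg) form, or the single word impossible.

t0: config: θ0=0°, θ1=0°, e=0
1. extend(1) → config: θ0=0°, θ1=0°, e=1
2. extend(1) → config: θ0=0°, θ1=0°, e=2
no rival 2-sequence matches.

extend(1), extend(1)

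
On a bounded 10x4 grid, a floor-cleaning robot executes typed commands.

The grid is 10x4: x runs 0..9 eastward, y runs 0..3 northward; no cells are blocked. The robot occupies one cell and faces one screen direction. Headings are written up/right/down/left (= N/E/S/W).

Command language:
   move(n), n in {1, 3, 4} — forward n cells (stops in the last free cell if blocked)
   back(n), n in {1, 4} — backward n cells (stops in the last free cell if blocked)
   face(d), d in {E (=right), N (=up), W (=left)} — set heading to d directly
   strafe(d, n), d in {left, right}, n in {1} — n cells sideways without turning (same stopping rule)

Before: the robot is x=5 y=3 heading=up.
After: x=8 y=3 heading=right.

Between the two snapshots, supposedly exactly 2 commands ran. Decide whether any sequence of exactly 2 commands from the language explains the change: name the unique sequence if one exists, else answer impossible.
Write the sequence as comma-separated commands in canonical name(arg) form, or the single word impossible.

key: cell and facing (now E) both changed — the 2 commands mix motion and turning
from: x=5 y=3 heading=up
1. face(E) → x=5 y=3 heading=right
2. move(3) → x=8 y=3 heading=right
uniquely the one of 100 2-step routes that fits.

face(E), move(3)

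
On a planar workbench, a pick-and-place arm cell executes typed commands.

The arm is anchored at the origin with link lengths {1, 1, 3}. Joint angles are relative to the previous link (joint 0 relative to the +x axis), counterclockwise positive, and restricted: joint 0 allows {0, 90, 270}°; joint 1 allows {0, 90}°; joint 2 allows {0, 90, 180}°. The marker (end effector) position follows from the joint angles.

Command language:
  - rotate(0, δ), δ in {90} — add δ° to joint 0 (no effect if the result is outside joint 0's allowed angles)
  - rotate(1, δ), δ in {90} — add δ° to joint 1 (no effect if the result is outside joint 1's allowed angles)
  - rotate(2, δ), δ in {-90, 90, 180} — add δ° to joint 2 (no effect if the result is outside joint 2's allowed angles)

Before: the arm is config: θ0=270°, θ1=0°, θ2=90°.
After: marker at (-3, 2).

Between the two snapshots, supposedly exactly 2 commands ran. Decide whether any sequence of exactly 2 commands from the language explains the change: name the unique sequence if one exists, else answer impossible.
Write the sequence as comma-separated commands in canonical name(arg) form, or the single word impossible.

begin: config: θ0=270°, θ1=0°, θ2=90°
t=1 rotate(0, 90) ⇒ config: θ0=0°, θ1=0°, θ2=90°
t=2 rotate(0, 90) ⇒ config: θ0=90°, θ1=0°, θ2=90°
no other 2-command option fits: unique.

rotate(0, 90), rotate(0, 90)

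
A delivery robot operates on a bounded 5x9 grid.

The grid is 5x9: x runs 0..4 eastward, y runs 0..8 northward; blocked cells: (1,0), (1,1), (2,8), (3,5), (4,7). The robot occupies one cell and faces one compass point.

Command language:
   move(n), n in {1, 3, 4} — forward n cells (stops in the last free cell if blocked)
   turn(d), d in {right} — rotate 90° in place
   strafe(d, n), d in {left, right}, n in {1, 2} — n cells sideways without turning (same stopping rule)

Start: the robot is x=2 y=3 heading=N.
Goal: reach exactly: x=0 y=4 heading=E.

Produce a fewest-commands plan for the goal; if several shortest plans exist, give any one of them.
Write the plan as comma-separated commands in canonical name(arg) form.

move(1), strafe(left, 2), turn(right)

begin: x=2 y=3 heading=N
[1] after move(1): x=2 y=4 heading=N
[2] after strafe(left, 2): x=0 y=4 heading=N
[3] after turn(right): x=0 y=4 heading=E
shorter routes all fall short; 3 is best.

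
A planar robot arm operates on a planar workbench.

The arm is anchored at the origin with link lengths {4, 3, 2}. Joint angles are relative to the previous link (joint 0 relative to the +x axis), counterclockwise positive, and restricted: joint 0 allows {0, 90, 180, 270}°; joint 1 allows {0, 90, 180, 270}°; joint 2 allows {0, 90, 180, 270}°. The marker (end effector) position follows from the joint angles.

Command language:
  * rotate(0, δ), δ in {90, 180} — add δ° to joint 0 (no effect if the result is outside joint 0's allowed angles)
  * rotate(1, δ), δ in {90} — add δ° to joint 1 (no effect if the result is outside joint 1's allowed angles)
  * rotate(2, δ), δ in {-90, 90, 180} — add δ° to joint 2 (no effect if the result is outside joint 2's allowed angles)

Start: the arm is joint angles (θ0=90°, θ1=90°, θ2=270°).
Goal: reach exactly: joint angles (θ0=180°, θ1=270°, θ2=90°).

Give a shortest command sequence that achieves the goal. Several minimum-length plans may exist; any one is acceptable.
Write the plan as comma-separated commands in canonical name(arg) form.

from: joint angles (θ0=90°, θ1=90°, θ2=270°)
[1] after rotate(2, 180): joint angles (θ0=90°, θ1=90°, θ2=90°)
[2] after rotate(1, 90): joint angles (θ0=90°, θ1=180°, θ2=90°)
[3] after rotate(1, 90): joint angles (θ0=90°, θ1=270°, θ2=90°)
[4] after rotate(0, 90): joint angles (θ0=180°, θ1=270°, θ2=90°)
nothing shorter than 4 reaches the goal.

rotate(2, 180), rotate(1, 90), rotate(1, 90), rotate(0, 90)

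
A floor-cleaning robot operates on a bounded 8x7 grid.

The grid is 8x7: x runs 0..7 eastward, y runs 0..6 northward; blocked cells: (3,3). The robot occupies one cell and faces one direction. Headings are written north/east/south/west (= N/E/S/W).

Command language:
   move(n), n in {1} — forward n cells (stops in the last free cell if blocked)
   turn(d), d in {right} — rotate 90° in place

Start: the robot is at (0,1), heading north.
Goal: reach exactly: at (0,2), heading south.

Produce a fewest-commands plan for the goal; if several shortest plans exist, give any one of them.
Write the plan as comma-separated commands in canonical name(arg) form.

move(1), turn(right), turn(right)

from: at (0,1), heading north
t=1 move(1) ⇒ at (0,2), heading north
t=2 turn(right) ⇒ at (0,2), heading east
t=3 turn(right) ⇒ at (0,2), heading south
minimal: 3 command(s), checked below 3.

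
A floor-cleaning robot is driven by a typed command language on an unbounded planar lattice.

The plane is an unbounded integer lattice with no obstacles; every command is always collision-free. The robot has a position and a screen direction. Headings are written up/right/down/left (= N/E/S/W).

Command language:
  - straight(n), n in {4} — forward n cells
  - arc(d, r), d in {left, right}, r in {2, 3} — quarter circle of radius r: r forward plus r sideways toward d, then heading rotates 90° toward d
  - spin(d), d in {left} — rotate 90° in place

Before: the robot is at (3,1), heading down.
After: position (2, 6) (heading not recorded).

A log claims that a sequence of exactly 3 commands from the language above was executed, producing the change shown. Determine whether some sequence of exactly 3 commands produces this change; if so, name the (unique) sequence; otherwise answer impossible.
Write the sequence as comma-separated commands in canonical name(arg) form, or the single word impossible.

key: order matters: swapping spin(left) and arc(left, 3) lands elsewhere
begin: at (3,1), heading down
t=1 spin(left) ⇒ at (3,1), heading right
t=2 arc(left, 2) ⇒ at (5,3), heading up
t=3 arc(left, 3) ⇒ at (2,6), heading left
uniquely the one of 216 3-step routes that fits.

spin(left), arc(left, 2), arc(left, 3)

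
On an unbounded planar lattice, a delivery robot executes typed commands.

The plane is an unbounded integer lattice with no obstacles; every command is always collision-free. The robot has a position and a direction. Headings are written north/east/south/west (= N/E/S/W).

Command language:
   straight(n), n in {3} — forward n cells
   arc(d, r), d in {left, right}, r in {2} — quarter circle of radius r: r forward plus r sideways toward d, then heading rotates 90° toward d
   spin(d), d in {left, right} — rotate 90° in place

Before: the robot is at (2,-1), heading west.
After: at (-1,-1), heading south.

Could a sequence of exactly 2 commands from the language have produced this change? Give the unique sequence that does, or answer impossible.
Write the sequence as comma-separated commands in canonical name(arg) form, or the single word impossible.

straight(3), spin(left)

key: position moved to (-1,-1) AND the heading swung to S — translation plus rotation needed
initial: at (2,-1), heading west
[1] after straight(3): at (-1,-1), heading west
[2] after spin(left): at (-1,-1), heading south
no rival 2-sequence matches.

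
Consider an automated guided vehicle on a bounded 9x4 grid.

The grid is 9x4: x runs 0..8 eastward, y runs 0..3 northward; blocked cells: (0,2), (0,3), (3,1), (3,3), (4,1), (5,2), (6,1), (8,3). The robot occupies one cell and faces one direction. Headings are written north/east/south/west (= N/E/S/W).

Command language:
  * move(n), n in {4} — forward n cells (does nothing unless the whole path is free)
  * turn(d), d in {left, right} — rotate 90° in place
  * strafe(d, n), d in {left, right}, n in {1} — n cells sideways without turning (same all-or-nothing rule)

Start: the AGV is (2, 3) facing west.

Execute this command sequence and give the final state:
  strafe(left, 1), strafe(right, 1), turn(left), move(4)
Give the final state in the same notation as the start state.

from: (2, 3) facing west
t=1 strafe(left, 1) ⇒ (2, 2) facing west
t=2 strafe(right, 1) ⇒ (2, 3) facing west
t=3 turn(left) ⇒ (2, 3) facing south
t=4 move(4) ⇒ (2, 3) facing south

(2, 3) facing south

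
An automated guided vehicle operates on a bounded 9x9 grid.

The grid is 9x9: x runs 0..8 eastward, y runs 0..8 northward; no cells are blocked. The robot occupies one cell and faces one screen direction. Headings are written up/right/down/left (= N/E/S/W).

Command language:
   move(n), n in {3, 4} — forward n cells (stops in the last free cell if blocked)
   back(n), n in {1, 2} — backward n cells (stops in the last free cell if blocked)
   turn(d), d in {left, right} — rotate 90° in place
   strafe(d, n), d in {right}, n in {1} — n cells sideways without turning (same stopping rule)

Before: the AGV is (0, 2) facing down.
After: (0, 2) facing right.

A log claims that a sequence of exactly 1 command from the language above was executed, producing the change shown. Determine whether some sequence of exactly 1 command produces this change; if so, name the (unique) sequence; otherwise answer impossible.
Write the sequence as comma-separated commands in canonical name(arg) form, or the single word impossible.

turn(left)

key: parked at (0,2) the whole time — nothing moves the robot
from: (0, 2) facing down
[1] after turn(left): (0, 2) facing right
uniquely the one of 7 1-step routes that fits.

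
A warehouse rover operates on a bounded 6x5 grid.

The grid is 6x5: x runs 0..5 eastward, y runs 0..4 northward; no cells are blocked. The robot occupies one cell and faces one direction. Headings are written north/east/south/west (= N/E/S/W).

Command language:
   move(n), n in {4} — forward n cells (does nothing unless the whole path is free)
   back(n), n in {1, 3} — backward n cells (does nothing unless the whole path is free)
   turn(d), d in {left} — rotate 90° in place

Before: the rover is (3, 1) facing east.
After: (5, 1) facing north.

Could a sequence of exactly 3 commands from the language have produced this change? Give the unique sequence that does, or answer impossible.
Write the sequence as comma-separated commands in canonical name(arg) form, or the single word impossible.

all 64 sequences checked — none match.

impossible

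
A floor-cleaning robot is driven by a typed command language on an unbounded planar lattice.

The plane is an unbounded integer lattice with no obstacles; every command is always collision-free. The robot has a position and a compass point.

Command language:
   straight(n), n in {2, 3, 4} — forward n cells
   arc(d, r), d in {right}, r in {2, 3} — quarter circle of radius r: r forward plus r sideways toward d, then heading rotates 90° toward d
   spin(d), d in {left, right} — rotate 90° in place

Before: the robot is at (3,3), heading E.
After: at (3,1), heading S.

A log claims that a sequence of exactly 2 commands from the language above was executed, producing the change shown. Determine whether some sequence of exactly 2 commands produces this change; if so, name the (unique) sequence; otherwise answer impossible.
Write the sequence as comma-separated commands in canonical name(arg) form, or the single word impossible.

spin(right), straight(2)

key: cell and facing (now S) both changed — the 2 commands mix motion and turning
initial: at (3,3), heading E
t=1 spin(right) ⇒ at (3,3), heading S
t=2 straight(2) ⇒ at (3,1), heading S
no other 2-command option fits: unique.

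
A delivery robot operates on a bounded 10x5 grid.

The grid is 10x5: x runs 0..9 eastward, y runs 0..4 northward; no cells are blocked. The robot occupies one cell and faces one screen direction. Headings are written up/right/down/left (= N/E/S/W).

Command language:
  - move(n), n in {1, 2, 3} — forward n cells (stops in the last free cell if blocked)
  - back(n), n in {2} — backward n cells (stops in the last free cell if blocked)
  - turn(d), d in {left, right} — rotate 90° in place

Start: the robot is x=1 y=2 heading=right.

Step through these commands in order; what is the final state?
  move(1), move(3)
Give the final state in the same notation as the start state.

initial: x=1 y=2 heading=right
1. move(1) → x=2 y=2 heading=right
2. move(3) → x=5 y=2 heading=right

x=5 y=2 heading=right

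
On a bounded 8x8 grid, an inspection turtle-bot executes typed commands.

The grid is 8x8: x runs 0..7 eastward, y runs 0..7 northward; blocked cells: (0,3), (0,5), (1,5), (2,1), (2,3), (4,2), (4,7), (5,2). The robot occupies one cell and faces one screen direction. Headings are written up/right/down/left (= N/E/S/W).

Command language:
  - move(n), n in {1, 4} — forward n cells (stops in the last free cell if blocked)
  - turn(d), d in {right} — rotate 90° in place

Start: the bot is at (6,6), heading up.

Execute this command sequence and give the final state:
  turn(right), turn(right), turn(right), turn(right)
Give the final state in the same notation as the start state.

at (6,6), heading up

start: at (6,6), heading up
[1] after turn(right): at (6,6), heading right
[2] after turn(right): at (6,6), heading down
[3] after turn(right): at (6,6), heading left
[4] after turn(right): at (6,6), heading up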